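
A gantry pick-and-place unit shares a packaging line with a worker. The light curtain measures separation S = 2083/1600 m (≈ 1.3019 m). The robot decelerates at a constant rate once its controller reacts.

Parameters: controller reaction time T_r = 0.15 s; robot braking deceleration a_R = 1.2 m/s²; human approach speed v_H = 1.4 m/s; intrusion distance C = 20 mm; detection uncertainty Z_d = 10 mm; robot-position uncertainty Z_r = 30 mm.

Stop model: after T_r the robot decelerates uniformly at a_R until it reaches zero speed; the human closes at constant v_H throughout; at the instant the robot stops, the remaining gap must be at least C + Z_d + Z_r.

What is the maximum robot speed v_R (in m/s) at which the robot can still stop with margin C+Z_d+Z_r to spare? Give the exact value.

quadratic (5/12)·v² + (79/60)·v + (-1651/1600) = 0
  disc = (79/60)² − 4·(5/12)·(-1651/1600) = 49729/14400 ; √disc = 223/120
  v_R = (−(79/60) + 223/120) / (2·(5/12)) = 13/20 m/s
check:
stop time T_s = (13/20)/(6/5) = 0.5417 s
robot in T_r: 0.6500·0.1500 = 0.0975 m
robot covers 0.6500·0.5417 − ½·1.2000·0.5417² = 0.1760 m while stopping
human over T_r+T_s: 1.4000·(0.1500+0.5417) = 0.9683 m
C+Z_d+Z_r = 0.0200+0.0100+0.0300 = 0.0600 m
sum ≈ 0.0975+0.1760+0.9683+0.0600 ≈ 1.3019 m = S ✓

v_R_max = 13/20 m/s = 0.6500 m/s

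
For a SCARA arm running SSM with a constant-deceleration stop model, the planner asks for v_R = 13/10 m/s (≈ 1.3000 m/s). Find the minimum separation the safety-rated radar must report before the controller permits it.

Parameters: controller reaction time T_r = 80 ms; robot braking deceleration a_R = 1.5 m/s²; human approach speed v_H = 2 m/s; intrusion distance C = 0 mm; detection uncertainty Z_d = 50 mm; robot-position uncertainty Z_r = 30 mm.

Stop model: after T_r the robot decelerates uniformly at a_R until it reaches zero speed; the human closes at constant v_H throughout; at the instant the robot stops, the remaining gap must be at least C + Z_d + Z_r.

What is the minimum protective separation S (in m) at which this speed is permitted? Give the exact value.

S_min = 3961/1500 m = 2.6407 m

stop time T_s = (13/10)/(3/2) = 0.8667 s
reaction-phase robot travel = 1.3000·0.0800 = 0.1040 m
robot under decel: 1.3000²/(2·1.5000) = 0.5633 m
human closes 2.0000·0.9467 = 1.8933 m
margins: 0.0000+0.0500+0.0300 = 0.0800 m
S_min ≈ 0.1040+0.5633+1.8933+0.0800  ⇒  S_min = 3961/1500 m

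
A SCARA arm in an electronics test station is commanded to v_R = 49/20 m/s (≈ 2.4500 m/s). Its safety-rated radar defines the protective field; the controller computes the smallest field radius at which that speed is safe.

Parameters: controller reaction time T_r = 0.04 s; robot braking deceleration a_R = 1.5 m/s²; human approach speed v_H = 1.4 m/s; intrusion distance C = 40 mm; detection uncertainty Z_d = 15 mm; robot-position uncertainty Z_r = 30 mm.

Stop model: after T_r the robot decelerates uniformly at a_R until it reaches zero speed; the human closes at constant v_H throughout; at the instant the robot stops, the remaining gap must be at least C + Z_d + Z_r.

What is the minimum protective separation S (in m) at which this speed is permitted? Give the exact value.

S_min = 9053/2000 m = 4.5265 m

braking lasts T_s = (49/20)/(3/2) = 1.6333 s
robot in T_r: 2.4500·0.0400 = 0.0980 m
braking distance = 2.4500²/(2·1.5000) = 2.0008 m
human closes 1.4000·1.6733 = 2.3427 m
C+Z_d+Z_r = 0.0400+0.0150+0.0300 = 0.0850 m
S_min ≈ 0.0980+2.0008+2.3427+0.0850  ⇒  S_min = 9053/2000 m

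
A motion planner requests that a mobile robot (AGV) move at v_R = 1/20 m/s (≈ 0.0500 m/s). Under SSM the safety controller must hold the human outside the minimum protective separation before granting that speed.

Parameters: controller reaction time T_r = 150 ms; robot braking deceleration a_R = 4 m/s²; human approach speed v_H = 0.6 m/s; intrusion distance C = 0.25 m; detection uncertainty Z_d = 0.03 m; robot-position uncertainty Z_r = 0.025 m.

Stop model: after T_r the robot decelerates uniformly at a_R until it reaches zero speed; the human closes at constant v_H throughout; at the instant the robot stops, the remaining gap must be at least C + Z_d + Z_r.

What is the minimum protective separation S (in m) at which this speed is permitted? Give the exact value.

S_min = 1313/3200 m = 0.4103 m

braking lasts T_s = (1/20)/4 = 0.0125 s
robot covers v_R·T_r = 0.0500·0.1500 = 0.0075 m before braking
robot under decel: 0.0500²/(2·4.0000) = 0.0003 m
human closes 0.6000·0.1625 = 0.0975 m
C+Z_d+Z_r = 0.2500+0.0300+0.0250 = 0.3050 m
S_min ≈ 0.0075+0.0003+0.0975+0.3050  ⇒  S_min = 1313/3200 m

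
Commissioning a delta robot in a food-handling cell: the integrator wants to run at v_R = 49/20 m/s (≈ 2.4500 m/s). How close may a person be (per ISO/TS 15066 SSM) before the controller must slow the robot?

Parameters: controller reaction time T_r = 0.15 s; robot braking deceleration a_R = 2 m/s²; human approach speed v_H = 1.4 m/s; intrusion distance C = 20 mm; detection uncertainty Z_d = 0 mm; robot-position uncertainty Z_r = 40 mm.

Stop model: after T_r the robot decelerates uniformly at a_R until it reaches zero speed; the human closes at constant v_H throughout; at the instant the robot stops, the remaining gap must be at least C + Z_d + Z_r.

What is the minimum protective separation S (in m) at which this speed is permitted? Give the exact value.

braking lasts T_s = (49/20)/2 = 1.2250 s
robot in T_r: 2.4500·0.1500 = 0.3675 m
braking distance = 2.4500²/(2·2.0000) = 1.5006 m
human closes 1.4000·1.3750 = 1.9250 m
residual clearance needed = 0.0200+0.0000+0.0400 = 0.0600 m
S_min ≈ 0.3675+1.5006+1.9250+0.0600  ⇒  S_min = 1233/320 m

S_min = 1233/320 m = 3.8531 m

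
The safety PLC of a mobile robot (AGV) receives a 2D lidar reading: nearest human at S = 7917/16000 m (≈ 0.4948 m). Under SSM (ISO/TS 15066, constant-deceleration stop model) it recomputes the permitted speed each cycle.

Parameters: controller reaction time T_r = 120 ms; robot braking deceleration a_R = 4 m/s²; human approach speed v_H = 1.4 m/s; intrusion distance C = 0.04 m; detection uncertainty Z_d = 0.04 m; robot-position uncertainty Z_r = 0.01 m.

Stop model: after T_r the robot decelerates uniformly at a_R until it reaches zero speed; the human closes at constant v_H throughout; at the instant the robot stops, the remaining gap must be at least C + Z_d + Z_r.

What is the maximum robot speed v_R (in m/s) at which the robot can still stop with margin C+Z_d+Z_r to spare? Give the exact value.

v_R_max = 9/20 m/s = 0.4500 m/s

at the boundary: (1/8)·v² + (47/100)·v + (-3789/16000) = 0
  disc = (47/100)² − 4·(1/8)·(-3789/16000) = 54289/160000 ; √disc = 233/400
  v_R = (−(47/100) + 233/400) / (2·(1/8)) = 9/20 m/s
check:
stop time T_s = (9/20)/4 = 0.1125 s
robot in T_r: 0.4500·0.1200 = 0.0540 m
braking distance = 0.4500²/(2·4.0000) = 0.0253 m
human over T_r+T_s: 1.4000·(0.1200+0.1125) = 0.3255 m
residual clearance needed = 0.0400+0.0400+0.0100 = 0.0900 m
sum ≈ 0.0540+0.0253+0.3255+0.0900 ≈ 0.4948 m = S ✓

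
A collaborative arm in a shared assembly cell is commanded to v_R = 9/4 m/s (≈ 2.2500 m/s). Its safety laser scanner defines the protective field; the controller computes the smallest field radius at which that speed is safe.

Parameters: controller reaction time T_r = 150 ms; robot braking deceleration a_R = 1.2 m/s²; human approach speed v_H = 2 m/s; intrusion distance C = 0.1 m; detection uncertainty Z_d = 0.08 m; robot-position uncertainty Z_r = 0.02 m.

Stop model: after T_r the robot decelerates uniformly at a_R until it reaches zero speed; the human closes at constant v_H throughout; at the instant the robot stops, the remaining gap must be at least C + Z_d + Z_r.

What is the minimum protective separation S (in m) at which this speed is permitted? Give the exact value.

S_min = 2143/320 m = 6.6969 m

T_s = v_R/a_R = (9/4)/(6/5) = 1.8750 s
robot in T_r: 2.2500·0.1500 = 0.3375 m
braking distance = 2.2500²/(2·1.2000) = 2.1094 m
human over T_r+T_s: 2.0000·(0.1500+1.8750) = 4.0500 m
residual clearance needed = 0.1000+0.0800+0.0200 = 0.2000 m
S_min ≈ 0.3375+2.1094+4.0500+0.2000  ⇒  S_min = 2143/320 m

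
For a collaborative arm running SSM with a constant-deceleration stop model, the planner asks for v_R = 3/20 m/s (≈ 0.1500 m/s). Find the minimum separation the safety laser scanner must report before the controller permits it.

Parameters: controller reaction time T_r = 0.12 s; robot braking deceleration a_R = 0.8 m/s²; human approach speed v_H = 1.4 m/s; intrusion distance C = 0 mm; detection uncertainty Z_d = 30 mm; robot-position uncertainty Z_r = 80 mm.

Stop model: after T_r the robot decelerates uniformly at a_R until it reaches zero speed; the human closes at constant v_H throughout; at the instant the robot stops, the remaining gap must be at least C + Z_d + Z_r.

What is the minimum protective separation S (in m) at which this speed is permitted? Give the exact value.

S_min = 9161/16000 m = 0.5726 m

T_s = v_R/a_R = (3/20)/(4/5) = 0.1875 s
robot in T_r: 0.1500·0.1200 = 0.0180 m
robot under decel: 0.1500²/(2·0.8000) = 0.0141 m
person approaches 1.4000·(0.1200+0.1875) = 0.4305 m
margins: 0.0000+0.0300+0.0800 = 0.1100 m
S_min ≈ 0.0180+0.0141+0.4305+0.1100  ⇒  S_min = 9161/16000 m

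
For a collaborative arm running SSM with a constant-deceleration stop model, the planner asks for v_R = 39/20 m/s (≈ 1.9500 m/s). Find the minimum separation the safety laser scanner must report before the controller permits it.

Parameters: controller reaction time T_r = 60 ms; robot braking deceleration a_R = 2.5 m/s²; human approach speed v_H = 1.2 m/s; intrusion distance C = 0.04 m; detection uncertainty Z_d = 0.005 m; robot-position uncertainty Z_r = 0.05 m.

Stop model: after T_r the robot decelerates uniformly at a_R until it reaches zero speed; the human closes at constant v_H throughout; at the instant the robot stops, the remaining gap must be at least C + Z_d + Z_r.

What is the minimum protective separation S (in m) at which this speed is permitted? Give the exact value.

T_s = v_R/a_R = (39/20)/(5/2) = 0.7800 s
robot in T_r: 1.9500·0.0600 = 0.1170 m
robot covers 1.9500·0.7800 − ½·2.5000·0.7800² = 0.7605 m while stopping
human closes 1.2000·0.8400 = 1.0080 m
margins: 0.0400+0.0050+0.0500 = 0.0950 m
S_min ≈ 0.1170+0.7605+1.0080+0.0950  ⇒  S_min = 3961/2000 m

S_min = 3961/2000 m = 1.9805 m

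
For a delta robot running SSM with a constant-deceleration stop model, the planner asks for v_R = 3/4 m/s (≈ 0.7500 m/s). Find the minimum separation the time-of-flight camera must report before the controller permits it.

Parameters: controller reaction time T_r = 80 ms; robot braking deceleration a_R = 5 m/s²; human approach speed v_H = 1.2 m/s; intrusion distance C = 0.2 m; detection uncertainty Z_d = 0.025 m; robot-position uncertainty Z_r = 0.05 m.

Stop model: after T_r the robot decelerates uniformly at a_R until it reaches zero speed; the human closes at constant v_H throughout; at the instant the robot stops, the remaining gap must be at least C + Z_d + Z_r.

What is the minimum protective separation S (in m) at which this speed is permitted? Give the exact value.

T_s = v_R/a_R = (3/4)/5 = 0.1500 s
reaction-phase robot travel = 0.7500·0.0800 = 0.0600 m
braking distance = 0.7500²/(2·5.0000) = 0.0563 m
person approaches 1.2000·(0.0800+0.1500) = 0.2760 m
margins: 0.2000+0.0250+0.0500 = 0.2750 m
S_min ≈ 0.0600+0.0563+0.2760+0.2750  ⇒  S_min = 2669/4000 m

S_min = 2669/4000 m = 0.6673 m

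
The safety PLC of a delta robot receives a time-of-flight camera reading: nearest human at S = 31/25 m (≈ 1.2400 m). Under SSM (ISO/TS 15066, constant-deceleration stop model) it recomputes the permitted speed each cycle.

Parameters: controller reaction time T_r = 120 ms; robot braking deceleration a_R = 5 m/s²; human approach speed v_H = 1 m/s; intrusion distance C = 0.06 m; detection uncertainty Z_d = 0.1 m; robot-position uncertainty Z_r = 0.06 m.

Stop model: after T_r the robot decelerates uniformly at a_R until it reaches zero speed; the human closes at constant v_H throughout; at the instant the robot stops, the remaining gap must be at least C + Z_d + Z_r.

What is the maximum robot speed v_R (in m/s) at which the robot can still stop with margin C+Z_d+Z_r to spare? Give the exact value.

v_R_max = 9/5 m/s = 1.8000 m/s

collect terms ⇒ (1/10)·v_R² + (8/25)·v_R + (-9/10) = 0
  disc = (8/25)² − 4·(1/10)·(-9/10) = 289/625 ; √disc = 17/25
  v_R = (−(8/25) + 17/25) / (2·(1/10)) = 9/5 m/s
check:
braking lasts T_s = (9/5)/5 = 0.3600 s
robot in T_r: 1.8000·0.1200 = 0.2160 m
braking distance = 1.8000²/(2·5.0000) = 0.3240 m
person approaches 1.0000·(0.1200+0.3600) = 0.4800 m
margins: 0.0600+0.1000+0.0600 = 0.2200 m
sum ≈ 0.2160+0.3240+0.4800+0.2200 ≈ 1.2400 m = S ✓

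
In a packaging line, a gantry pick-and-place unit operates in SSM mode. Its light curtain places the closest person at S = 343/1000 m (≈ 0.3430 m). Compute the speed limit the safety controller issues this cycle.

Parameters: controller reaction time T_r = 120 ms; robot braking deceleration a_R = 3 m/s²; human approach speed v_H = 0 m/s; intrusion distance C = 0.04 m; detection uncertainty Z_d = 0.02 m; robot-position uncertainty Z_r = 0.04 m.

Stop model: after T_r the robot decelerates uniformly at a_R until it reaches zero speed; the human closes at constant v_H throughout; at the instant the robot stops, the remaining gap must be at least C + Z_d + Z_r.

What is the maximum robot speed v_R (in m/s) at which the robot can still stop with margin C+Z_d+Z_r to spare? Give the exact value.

at the boundary: (1/6)·v² + (3/25)·v + (-243/1000) = 0
  disc = (3/25)² − 4·(1/6)·(-243/1000) = 441/2500 ; √disc = 21/50
  v_R = (−(3/25) + 21/50) / (2·(1/6)) = 9/10 m/s
check:
stop time T_s = (9/10)/3 = 0.3000 s
reaction-phase robot travel = 0.9000·0.1200 = 0.1080 m
robot under decel: 0.9000²/(2·3.0000) = 0.1350 m
person approaches 0.0000·(0.1200+0.3000) = 0.0000 m
margins: 0.0400+0.0200+0.0400 = 0.1000 m
sum ≈ 0.1080+0.1350+0.0000+0.1000 ≈ 0.3430 m = S ✓

v_R_max = 9/10 m/s = 0.9000 m/s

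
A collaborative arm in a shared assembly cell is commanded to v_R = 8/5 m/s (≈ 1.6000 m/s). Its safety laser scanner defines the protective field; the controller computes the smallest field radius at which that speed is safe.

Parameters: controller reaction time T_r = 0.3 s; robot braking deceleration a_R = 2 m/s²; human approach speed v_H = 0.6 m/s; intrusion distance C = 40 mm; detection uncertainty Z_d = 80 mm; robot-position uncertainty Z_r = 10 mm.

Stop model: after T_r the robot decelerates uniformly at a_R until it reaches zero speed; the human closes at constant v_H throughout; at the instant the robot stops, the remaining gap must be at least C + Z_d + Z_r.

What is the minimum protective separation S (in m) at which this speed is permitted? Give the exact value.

S_min = 191/100 m = 1.9100 m

braking lasts T_s = (8/5)/2 = 0.8000 s
reaction-phase robot travel = 1.6000·0.3000 = 0.4800 m
braking distance = 1.6000²/(2·2.0000) = 0.6400 m
person approaches 0.6000·(0.3000+0.8000) = 0.6600 m
residual clearance needed = 0.0400+0.0800+0.0100 = 0.1300 m
S_min ≈ 0.4800+0.6400+0.6600+0.1300  ⇒  S_min = 191/100 m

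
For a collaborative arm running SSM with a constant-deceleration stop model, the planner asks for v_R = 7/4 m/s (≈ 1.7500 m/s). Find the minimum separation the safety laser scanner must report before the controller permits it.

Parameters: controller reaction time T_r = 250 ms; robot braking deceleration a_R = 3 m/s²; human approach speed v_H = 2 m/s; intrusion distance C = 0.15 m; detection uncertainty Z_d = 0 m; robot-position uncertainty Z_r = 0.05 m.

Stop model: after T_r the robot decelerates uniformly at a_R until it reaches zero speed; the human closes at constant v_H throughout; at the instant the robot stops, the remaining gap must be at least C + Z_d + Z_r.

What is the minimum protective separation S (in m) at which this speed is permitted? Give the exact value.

braking lasts T_s = (7/4)/3 = 0.5833 s
robot in T_r: 1.7500·0.2500 = 0.4375 m
braking distance = 1.7500²/(2·3.0000) = 0.5104 m
person approaches 2.0000·(0.2500+0.5833) = 1.6667 m
C+Z_d+Z_r = 0.1500+0.0000+0.0500 = 0.2000 m
S_min ≈ 0.4375+0.5104+1.6667+0.2000  ⇒  S_min = 1351/480 m

S_min = 1351/480 m = 2.8146 m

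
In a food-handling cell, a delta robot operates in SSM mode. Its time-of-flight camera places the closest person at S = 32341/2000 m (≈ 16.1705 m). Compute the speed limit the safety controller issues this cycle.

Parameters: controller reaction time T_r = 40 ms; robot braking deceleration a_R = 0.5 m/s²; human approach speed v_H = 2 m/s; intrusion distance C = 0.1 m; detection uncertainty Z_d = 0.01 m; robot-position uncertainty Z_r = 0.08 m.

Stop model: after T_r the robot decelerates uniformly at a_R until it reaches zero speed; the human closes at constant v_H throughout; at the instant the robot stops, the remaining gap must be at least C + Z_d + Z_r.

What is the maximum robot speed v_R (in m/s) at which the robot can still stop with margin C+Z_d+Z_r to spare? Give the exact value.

quadratic (1)·v² + (101/25)·v + (-31801/2000) = 0
  disc = (101/25)² − 4·(1)·(-31801/2000) = 199809/2500 ; √disc = 447/50
  v_R = (−(101/25) + 447/50) / (2·(1)) = 49/20 m/s
check:
stop time T_s = (49/20)/(1/2) = 4.9000 s
robot covers v_R·T_r = 2.4500·0.0400 = 0.0980 m before braking
braking distance = 2.4500²/(2·0.5000) = 6.0025 m
person approaches 2.0000·(0.0400+4.9000) = 9.8800 m
margins: 0.1000+0.0100+0.0800 = 0.1900 m
sum ≈ 0.0980+6.0025+9.8800+0.1900 ≈ 16.1705 m = S ✓

v_R_max = 49/20 m/s = 2.4500 m/s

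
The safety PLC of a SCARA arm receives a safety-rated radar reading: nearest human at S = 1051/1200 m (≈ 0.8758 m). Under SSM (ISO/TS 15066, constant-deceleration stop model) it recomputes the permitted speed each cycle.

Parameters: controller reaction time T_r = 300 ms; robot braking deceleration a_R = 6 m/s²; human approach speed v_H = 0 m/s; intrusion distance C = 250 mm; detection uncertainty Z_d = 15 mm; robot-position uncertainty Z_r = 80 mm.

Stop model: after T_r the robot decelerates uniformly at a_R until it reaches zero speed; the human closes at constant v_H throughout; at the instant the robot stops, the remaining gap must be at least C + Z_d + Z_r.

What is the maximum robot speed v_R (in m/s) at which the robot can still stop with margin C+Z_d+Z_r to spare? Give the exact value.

v_R_max = 13/10 m/s = 1.3000 m/s

collect terms ⇒ (1/12)·v_R² + (3/10)·v_R + (-637/1200) = 0
  disc = (3/10)² − 4·(1/12)·(-637/1200) = 961/3600 ; √disc = 31/60
  v_R = (−(3/10) + 31/60) / (2·(1/12)) = 13/10 m/s
check:
braking lasts T_s = (13/10)/6 = 0.2167 s
robot in T_r: 1.3000·0.3000 = 0.3900 m
robot covers 1.3000·0.2167 − ½·6.0000·0.2167² = 0.1408 m while stopping
human over T_r+T_s: 0.0000·(0.3000+0.2167) = 0.0000 m
C+Z_d+Z_r = 0.2500+0.0150+0.0800 = 0.3450 m
sum ≈ 0.3900+0.1408+0.0000+0.3450 ≈ 0.8758 m = S ✓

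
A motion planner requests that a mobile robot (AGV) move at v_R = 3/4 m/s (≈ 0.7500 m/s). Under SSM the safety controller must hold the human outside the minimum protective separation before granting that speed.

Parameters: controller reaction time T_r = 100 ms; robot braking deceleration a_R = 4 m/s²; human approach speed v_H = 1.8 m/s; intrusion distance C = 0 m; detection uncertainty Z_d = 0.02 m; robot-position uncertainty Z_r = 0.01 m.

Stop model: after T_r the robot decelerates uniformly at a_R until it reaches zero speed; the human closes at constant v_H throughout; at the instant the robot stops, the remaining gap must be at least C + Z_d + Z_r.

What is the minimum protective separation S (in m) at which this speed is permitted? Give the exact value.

S_min = 2217/3200 m = 0.6928 m

stop time T_s = (3/4)/4 = 0.1875 s
robot covers v_R·T_r = 0.7500·0.1000 = 0.0750 m before braking
robot under decel: 0.7500²/(2·4.0000) = 0.0703 m
person approaches 1.8000·(0.1000+0.1875) = 0.5175 m
C+Z_d+Z_r = 0.0000+0.0200+0.0100 = 0.0300 m
S_min ≈ 0.0750+0.0703+0.5175+0.0300  ⇒  S_min = 2217/3200 m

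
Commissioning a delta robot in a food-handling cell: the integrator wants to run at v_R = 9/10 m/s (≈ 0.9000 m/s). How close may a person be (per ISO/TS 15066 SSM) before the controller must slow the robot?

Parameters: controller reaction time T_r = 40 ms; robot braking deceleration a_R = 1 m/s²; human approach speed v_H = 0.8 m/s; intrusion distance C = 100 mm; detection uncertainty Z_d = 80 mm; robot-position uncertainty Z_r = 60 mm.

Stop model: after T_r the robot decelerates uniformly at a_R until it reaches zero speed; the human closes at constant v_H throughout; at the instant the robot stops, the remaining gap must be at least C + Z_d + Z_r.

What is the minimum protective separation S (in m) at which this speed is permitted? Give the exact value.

S_min = 1433/1000 m = 1.4330 m

T_s = v_R/a_R = (9/10)/1 = 0.9000 s
reaction-phase robot travel = 0.9000·0.0400 = 0.0360 m
robot covers 0.9000·0.9000 − ½·1.0000·0.9000² = 0.4050 m while stopping
human over T_r+T_s: 0.8000·(0.0400+0.9000) = 0.7520 m
C+Z_d+Z_r = 0.1000+0.0800+0.0600 = 0.2400 m
S_min ≈ 0.0360+0.4050+0.7520+0.2400  ⇒  S_min = 1433/1000 m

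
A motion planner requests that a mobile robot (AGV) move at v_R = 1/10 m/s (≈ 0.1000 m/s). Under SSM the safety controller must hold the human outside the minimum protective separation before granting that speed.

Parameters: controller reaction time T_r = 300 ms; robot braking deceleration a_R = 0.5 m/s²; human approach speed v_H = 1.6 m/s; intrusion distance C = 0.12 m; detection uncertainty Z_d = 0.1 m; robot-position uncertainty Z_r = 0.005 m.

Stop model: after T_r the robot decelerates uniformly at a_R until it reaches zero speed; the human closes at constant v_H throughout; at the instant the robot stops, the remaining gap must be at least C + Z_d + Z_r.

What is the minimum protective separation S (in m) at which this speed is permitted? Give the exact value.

S_min = 213/200 m = 1.0650 m

stop time T_s = (1/10)/(1/2) = 0.2000 s
robot covers v_R·T_r = 0.1000·0.3000 = 0.0300 m before braking
braking distance = 0.1000²/(2·0.5000) = 0.0100 m
person approaches 1.6000·(0.3000+0.2000) = 0.8000 m
margins: 0.1200+0.1000+0.0050 = 0.2250 m
S_min ≈ 0.0300+0.0100+0.8000+0.2250  ⇒  S_min = 213/200 m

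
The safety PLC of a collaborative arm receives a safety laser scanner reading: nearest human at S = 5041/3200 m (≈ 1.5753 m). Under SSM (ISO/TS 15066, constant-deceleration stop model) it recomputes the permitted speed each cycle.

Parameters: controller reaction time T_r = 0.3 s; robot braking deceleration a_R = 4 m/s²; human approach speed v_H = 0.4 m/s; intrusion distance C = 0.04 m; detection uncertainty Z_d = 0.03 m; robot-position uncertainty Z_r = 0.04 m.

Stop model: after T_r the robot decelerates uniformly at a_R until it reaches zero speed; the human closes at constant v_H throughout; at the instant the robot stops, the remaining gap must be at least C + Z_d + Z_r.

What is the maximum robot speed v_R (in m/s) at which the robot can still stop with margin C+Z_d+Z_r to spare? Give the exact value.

at the boundary: (1/8)·v² + (2/5)·v + (-861/640) = 0
  disc = (2/5)² − 4·(1/8)·(-861/640) = 5329/6400 ; √disc = 73/80
  v_R = (−(2/5) + 73/80) / (2·(1/8)) = 41/20 m/s
check:
T_s = v_R/a_R = (41/20)/4 = 0.5125 s
robot covers v_R·T_r = 2.0500·0.3000 = 0.6150 m before braking
robot under decel: 2.0500²/(2·4.0000) = 0.5253 m
human over T_r+T_s: 0.4000·(0.3000+0.5125) = 0.3250 m
residual clearance needed = 0.0400+0.0300+0.0400 = 0.1100 m
sum ≈ 0.6150+0.5253+0.3250+0.1100 ≈ 1.5753 m = S ✓

v_R_max = 41/20 m/s = 2.0500 m/s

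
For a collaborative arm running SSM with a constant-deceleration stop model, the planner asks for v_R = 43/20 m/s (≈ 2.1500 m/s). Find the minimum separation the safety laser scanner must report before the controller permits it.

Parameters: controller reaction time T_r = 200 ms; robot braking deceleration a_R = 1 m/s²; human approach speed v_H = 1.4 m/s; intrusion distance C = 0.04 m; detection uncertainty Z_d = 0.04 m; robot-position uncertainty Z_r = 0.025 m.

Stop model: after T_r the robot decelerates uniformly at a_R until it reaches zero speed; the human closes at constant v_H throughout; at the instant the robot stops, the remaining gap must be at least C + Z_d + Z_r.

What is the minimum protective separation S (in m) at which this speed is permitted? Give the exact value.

S_min = 4909/800 m = 6.1363 m

T_s = v_R/a_R = (43/20)/1 = 2.1500 s
robot in T_r: 2.1500·0.2000 = 0.4300 m
braking distance = 2.1500²/(2·1.0000) = 2.3112 m
human closes 1.4000·2.3500 = 3.2900 m
residual clearance needed = 0.0400+0.0400+0.0250 = 0.1050 m
S_min ≈ 0.4300+2.3112+3.2900+0.1050  ⇒  S_min = 4909/800 m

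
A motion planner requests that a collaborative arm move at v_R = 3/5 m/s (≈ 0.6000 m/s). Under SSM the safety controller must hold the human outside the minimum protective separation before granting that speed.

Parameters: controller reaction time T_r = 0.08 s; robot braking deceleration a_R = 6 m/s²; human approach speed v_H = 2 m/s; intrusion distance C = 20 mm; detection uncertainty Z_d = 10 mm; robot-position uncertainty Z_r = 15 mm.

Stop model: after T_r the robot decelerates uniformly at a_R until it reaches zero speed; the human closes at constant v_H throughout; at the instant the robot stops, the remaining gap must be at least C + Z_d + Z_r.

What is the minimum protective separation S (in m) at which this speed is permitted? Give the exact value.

S_min = 483/1000 m = 0.4830 m

T_s = v_R/a_R = (3/5)/6 = 0.1000 s
robot covers v_R·T_r = 0.6000·0.0800 = 0.0480 m before braking
robot covers 0.6000·0.1000 − ½·6.0000·0.1000² = 0.0300 m while stopping
person approaches 2.0000·(0.0800+0.1000) = 0.3600 m
residual clearance needed = 0.0200+0.0100+0.0150 = 0.0450 m
S_min ≈ 0.0480+0.0300+0.3600+0.0450  ⇒  S_min = 483/1000 m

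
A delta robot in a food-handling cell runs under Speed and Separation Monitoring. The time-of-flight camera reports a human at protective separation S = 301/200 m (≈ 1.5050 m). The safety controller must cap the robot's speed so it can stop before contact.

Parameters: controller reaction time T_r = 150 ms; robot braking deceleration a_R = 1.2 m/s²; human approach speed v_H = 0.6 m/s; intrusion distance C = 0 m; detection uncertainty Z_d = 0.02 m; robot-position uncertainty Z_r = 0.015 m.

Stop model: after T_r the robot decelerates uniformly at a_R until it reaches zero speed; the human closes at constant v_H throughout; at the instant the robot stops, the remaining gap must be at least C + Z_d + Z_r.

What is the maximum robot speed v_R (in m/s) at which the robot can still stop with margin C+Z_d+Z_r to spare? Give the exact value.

v_R_max = 6/5 m/s = 1.2000 m/s

at the boundary: (5/12)·v² + (13/20)·v + (-69/50) = 0
  disc = (13/20)² − 4·(5/12)·(-69/50) = 1089/400 ; √disc = 33/20
  v_R = (−(13/20) + 33/20) / (2·(5/12)) = 6/5 m/s
check:
braking lasts T_s = (6/5)/(6/5) = 1.0000 s
reaction-phase robot travel = 1.2000·0.1500 = 0.1800 m
braking distance = 1.2000²/(2·1.2000) = 0.6000 m
person approaches 0.6000·(0.1500+1.0000) = 0.6900 m
residual clearance needed = 0.0000+0.0200+0.0150 = 0.0350 m
sum ≈ 0.1800+0.6000+0.6900+0.0350 ≈ 1.5050 m = S ✓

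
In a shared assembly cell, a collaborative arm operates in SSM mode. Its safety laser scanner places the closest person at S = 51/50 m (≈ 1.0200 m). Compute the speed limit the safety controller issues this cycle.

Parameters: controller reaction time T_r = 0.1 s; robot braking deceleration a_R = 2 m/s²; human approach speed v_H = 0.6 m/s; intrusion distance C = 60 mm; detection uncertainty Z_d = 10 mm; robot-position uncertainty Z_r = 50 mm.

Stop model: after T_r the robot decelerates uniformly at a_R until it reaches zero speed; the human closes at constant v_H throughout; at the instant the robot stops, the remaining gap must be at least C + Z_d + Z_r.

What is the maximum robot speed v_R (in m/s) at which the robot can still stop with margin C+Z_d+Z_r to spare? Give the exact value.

quadratic (1/4)·v² + (2/5)·v + (-21/25) = 0
  disc = (2/5)² − 4·(1/4)·(-21/25) = 1 ; √disc = 1
  v_R = (−(2/5) + 1) / (2·(1/4)) = 6/5 m/s
check:
braking lasts T_s = (6/5)/2 = 0.6000 s
robot in T_r: 1.2000·0.1000 = 0.1200 m
braking distance = 1.2000²/(2·2.0000) = 0.3600 m
human over T_r+T_s: 0.6000·(0.1000+0.6000) = 0.4200 m
C+Z_d+Z_r = 0.0600+0.0100+0.0500 = 0.1200 m
sum ≈ 0.1200+0.3600+0.4200+0.1200 ≈ 1.0200 m = S ✓

v_R_max = 6/5 m/s = 1.2000 m/s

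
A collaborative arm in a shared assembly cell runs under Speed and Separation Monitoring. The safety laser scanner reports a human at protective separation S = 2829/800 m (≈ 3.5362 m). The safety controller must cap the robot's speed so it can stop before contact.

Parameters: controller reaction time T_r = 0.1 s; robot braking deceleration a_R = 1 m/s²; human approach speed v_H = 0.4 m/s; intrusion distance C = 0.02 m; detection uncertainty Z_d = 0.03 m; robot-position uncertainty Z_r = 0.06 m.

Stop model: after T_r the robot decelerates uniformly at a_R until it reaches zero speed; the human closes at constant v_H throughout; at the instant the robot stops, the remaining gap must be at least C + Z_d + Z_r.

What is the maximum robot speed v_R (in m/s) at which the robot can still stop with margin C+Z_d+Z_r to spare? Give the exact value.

collect terms ⇒ (1/2)·v_R² + (1/2)·v_R + (-2709/800) = 0
  disc = (1/2)² − 4·(1/2)·(-2709/800) = 2809/400 ; √disc = 53/20
  v_R = (−(1/2) + 53/20) / (2·(1/2)) = 43/20 m/s
check:
T_s = v_R/a_R = (43/20)/1 = 2.1500 s
reaction-phase robot travel = 2.1500·0.1000 = 0.2150 m
robot covers 2.1500·2.1500 − ½·1.0000·2.1500² = 2.3112 m while stopping
human over T_r+T_s: 0.4000·(0.1000+2.1500) = 0.9000 m
margins: 0.0200+0.0300+0.0600 = 0.1100 m
sum ≈ 0.2150+2.3112+0.9000+0.1100 ≈ 3.5362 m = S ✓

v_R_max = 43/20 m/s = 2.1500 m/s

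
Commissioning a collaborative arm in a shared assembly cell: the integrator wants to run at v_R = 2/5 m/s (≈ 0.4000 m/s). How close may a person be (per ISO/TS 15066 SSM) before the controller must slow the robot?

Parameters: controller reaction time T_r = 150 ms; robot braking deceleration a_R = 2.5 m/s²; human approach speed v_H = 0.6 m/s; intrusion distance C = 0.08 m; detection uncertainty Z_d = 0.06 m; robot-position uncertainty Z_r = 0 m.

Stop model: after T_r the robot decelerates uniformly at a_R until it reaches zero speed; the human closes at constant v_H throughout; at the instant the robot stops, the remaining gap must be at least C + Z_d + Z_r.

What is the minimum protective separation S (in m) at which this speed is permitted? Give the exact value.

stop time T_s = (2/5)/(5/2) = 0.1600 s
reaction-phase robot travel = 0.4000·0.1500 = 0.0600 m
robot covers 0.4000·0.1600 − ½·2.5000·0.1600² = 0.0320 m while stopping
person approaches 0.6000·(0.1500+0.1600) = 0.1860 m
C+Z_d+Z_r = 0.0800+0.0600+0.0000 = 0.1400 m
S_min ≈ 0.0600+0.0320+0.1860+0.1400  ⇒  S_min = 209/500 m

S_min = 209/500 m = 0.4180 m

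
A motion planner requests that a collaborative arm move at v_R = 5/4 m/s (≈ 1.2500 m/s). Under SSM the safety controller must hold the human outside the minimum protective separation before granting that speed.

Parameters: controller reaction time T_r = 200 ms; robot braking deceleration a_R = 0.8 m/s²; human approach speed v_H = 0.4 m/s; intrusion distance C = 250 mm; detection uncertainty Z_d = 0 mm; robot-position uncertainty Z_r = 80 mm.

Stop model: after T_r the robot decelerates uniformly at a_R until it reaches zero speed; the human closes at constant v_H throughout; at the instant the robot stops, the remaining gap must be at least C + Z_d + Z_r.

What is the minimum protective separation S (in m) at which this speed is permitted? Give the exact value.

S_min = 7237/3200 m = 2.2616 m

braking lasts T_s = (5/4)/(4/5) = 1.5625 s
robot covers v_R·T_r = 1.2500·0.2000 = 0.2500 m before braking
braking distance = 1.2500²/(2·0.8000) = 0.9766 m
human closes 0.4000·1.7625 = 0.7050 m
residual clearance needed = 0.2500+0.0000+0.0800 = 0.3300 m
S_min ≈ 0.2500+0.9766+0.7050+0.3300  ⇒  S_min = 7237/3200 m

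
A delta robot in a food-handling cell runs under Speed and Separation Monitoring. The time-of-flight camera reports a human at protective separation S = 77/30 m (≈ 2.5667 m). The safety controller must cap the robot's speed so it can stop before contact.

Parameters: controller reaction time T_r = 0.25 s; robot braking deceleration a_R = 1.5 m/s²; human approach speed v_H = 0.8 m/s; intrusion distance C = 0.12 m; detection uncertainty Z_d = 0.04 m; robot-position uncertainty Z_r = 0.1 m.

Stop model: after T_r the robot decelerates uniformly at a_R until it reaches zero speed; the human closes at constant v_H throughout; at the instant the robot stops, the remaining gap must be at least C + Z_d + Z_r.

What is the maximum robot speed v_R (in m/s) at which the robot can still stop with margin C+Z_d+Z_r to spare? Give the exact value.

quadratic (1/3)·v² + (47/60)·v + (-158/75) = 0
  disc = (47/60)² − 4·(1/3)·(-158/75) = 1369/400 ; √disc = 37/20
  v_R = (−(47/60) + 37/20) / (2·(1/3)) = 8/5 m/s
check:
T_s = v_R/a_R = (8/5)/(3/2) = 1.0667 s
reaction-phase robot travel = 1.6000·0.2500 = 0.4000 m
robot covers 1.6000·1.0667 − ½·1.5000·1.0667² = 0.8533 m while stopping
human closes 0.8000·1.3167 = 1.0533 m
residual clearance needed = 0.1200+0.0400+0.1000 = 0.2600 m
sum ≈ 0.4000+0.8533+1.0533+0.2600 ≈ 2.5667 m = S ✓

v_R_max = 8/5 m/s = 1.6000 m/s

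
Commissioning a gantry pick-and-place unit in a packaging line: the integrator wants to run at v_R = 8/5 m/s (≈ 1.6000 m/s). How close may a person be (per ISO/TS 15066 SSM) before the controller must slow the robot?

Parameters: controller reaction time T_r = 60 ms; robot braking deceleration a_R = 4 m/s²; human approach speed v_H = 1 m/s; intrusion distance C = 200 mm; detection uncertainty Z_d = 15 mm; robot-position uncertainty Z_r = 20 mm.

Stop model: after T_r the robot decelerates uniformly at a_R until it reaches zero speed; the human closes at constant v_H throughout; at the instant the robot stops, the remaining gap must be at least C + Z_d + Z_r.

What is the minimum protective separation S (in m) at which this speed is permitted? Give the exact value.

T_s = v_R/a_R = (8/5)/4 = 0.4000 s
robot in T_r: 1.6000·0.0600 = 0.0960 m
robot covers 1.6000·0.4000 − ½·4.0000·0.4000² = 0.3200 m while stopping
human over T_r+T_s: 1.0000·(0.0600+0.4000) = 0.4600 m
C+Z_d+Z_r = 0.2000+0.0150+0.0200 = 0.2350 m
S_min ≈ 0.0960+0.3200+0.4600+0.2350  ⇒  S_min = 1111/1000 m

S_min = 1111/1000 m = 1.1110 m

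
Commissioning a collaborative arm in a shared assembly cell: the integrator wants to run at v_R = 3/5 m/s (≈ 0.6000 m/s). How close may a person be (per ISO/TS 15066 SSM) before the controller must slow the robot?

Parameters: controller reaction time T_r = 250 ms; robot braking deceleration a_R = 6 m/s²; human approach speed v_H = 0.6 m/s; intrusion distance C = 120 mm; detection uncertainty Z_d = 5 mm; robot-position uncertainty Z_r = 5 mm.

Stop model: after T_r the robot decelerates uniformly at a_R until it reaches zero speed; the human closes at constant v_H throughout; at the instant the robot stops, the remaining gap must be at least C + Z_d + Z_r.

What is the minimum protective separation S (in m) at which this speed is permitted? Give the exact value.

S_min = 13/25 m = 0.5200 m

stop time T_s = (3/5)/6 = 0.1000 s
robot in T_r: 0.6000·0.2500 = 0.1500 m
braking distance = 0.6000²/(2·6.0000) = 0.0300 m
human closes 0.6000·0.3500 = 0.2100 m
residual clearance needed = 0.1200+0.0050+0.0050 = 0.1300 m
S_min ≈ 0.1500+0.0300+0.2100+0.1300  ⇒  S_min = 13/25 m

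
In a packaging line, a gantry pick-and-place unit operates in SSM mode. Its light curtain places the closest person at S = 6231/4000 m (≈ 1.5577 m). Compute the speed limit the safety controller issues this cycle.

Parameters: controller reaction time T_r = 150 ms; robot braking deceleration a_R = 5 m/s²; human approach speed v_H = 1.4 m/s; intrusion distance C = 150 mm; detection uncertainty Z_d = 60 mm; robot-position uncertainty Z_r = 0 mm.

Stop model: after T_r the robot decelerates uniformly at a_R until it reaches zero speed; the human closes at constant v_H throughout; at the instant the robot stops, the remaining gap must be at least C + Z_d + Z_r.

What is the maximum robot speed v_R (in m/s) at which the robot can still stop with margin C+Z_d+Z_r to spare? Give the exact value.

collect terms ⇒ (1/10)·v_R² + (43/100)·v_R + (-4551/4000) = 0
  disc = (43/100)² − 4·(1/10)·(-4551/4000) = 16/25 ; √disc = 4/5
  v_R = (−(43/100) + 4/5) / (2·(1/10)) = 37/20 m/s
check:
braking lasts T_s = (37/20)/5 = 0.3700 s
robot in T_r: 1.8500·0.1500 = 0.2775 m
robot under decel: 1.8500²/(2·5.0000) = 0.3422 m
person approaches 1.4000·(0.1500+0.3700) = 0.7280 m
C+Z_d+Z_r = 0.1500+0.0600+0.0000 = 0.2100 m
sum ≈ 0.2775+0.3422+0.7280+0.2100 ≈ 1.5577 m = S ✓

v_R_max = 37/20 m/s = 1.8500 m/s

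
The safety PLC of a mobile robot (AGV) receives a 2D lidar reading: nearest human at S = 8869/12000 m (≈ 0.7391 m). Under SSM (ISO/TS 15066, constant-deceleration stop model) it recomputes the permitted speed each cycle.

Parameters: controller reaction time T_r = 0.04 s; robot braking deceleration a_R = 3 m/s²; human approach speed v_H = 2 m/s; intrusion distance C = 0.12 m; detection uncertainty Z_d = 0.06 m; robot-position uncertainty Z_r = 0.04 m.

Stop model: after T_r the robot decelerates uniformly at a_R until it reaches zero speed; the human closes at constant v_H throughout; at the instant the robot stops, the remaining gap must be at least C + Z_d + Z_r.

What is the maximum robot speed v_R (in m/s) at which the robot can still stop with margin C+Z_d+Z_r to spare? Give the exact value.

v_R_max = 11/20 m/s = 0.5500 m/s

collect terms ⇒ (1/6)·v_R² + (53/75)·v_R + (-5269/12000) = 0
  disc = (53/75)² − 4·(1/6)·(-5269/12000) = 7921/10000 ; √disc = 89/100
  v_R = (−(53/75) + 89/100) / (2·(1/6)) = 11/20 m/s
check:
braking lasts T_s = (11/20)/3 = 0.1833 s
robot covers v_R·T_r = 0.5500·0.0400 = 0.0220 m before braking
robot covers 0.5500·0.1833 − ½·3.0000·0.1833² = 0.0504 m while stopping
person approaches 2.0000·(0.0400+0.1833) = 0.4467 m
C+Z_d+Z_r = 0.1200+0.0600+0.0400 = 0.2200 m
sum ≈ 0.0220+0.0504+0.4467+0.2200 ≈ 0.7391 m = S ✓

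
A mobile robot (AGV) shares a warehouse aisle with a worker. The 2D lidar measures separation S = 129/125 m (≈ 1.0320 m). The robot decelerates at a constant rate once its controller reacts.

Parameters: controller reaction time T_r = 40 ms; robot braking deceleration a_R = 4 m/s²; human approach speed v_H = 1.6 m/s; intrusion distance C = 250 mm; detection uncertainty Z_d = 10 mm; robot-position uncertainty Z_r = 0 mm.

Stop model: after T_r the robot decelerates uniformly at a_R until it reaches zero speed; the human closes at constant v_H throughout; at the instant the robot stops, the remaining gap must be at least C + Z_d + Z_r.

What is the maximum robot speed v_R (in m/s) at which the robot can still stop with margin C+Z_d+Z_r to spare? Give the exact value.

at the boundary: (1/8)·v² + (11/25)·v + (-177/250) = 0
  disc = (11/25)² − 4·(1/8)·(-177/250) = 1369/2500 ; √disc = 37/50
  v_R = (−(11/25) + 37/50) / (2·(1/8)) = 6/5 m/s
check:
braking lasts T_s = (6/5)/4 = 0.3000 s
reaction-phase robot travel = 1.2000·0.0400 = 0.0480 m
robot covers 1.2000·0.3000 − ½·4.0000·0.3000² = 0.1800 m while stopping
human over T_r+T_s: 1.6000·(0.0400+0.3000) = 0.5440 m
margins: 0.2500+0.0100+0.0000 = 0.2600 m
sum ≈ 0.0480+0.1800+0.5440+0.2600 ≈ 1.0320 m = S ✓

v_R_max = 6/5 m/s = 1.2000 m/s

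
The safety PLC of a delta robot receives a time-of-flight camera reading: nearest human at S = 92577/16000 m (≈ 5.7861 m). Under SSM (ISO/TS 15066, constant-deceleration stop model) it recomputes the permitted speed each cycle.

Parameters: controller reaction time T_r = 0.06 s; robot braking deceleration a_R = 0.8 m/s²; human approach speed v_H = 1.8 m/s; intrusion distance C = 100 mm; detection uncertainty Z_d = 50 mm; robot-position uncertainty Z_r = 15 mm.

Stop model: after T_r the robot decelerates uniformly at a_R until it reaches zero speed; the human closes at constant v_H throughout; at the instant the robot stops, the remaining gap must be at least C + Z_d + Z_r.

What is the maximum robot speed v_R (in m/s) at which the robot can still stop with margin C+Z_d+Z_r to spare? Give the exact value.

v_R_max = 33/20 m/s = 1.6500 m/s

at the boundary: (5/8)·v² + (231/100)·v + (-88209/16000) = 0
  disc = (231/100)² − 4·(5/8)·(-88209/16000) = 3059001/160000 ; √disc = 1749/400
  v_R = (−(231/100) + 1749/400) / (2·(5/8)) = 33/20 m/s
check:
stop time T_s = (33/20)/(4/5) = 2.0625 s
reaction-phase robot travel = 1.6500·0.0600 = 0.0990 m
braking distance = 1.6500²/(2·0.8000) = 1.7016 m
human closes 1.8000·2.1225 = 3.8205 m
margins: 0.1000+0.0500+0.0150 = 0.1650 m
sum ≈ 0.0990+1.7016+3.8205+0.1650 ≈ 5.7861 m = S ✓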